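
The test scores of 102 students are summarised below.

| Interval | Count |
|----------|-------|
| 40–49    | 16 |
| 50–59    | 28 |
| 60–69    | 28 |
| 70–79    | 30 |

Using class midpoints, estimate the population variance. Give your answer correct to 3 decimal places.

110.957

Midpoints: 44.5, 54.5, 64.5, 74.5
n = 102, Σfm = 6279, mean = 61.5588
Σfm² = 397845.5
Σf(m − x̄)² = Σfm² − (Σfm)²/n = 397845.5 − 6279²/102 = 11317.6471
Population variance = 11317.6471 / 102 = 110.9573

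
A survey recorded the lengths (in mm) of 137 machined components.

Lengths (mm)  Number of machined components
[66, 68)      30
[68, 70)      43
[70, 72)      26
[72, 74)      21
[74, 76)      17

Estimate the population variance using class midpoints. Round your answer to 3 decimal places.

Midpoints: 67, 69, 71, 73, 75
n = 137, Σfm = 9631, mean = 70.2993
Σfm² = 677993
Σf(m − x̄)² = Σfm² − (Σfm)²/n = 677993 − 9631²/137 = 940.7299
Population variance = 940.7299 / 137 = 6.8666

6.867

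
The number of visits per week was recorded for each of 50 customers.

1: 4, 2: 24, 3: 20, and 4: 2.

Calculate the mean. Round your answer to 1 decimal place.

2.4

Values: 1, 2, 3, 4
Σfx = 4×1 + 24×2 + 20×3 + 2×4 = 120
n = Σf = 50
Mean = 120 / 50 = 2.4000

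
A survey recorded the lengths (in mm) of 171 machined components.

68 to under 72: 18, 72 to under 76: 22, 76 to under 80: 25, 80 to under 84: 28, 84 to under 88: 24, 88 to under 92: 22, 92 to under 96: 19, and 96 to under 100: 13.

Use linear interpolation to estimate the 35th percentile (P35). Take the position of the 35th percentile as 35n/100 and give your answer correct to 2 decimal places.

79.18

Cumulative frequencies: 18, 40, 65, 93, 117, 139, 158, 171
n = 171; position = 35n/100 = 59.85.
This falls in the class 76 to under 80: L = 76, F = 40, f = 25, h = 4.
35th percentile ≈ 76 + ((59.85 − 40) / 25) × 4 = 79.1760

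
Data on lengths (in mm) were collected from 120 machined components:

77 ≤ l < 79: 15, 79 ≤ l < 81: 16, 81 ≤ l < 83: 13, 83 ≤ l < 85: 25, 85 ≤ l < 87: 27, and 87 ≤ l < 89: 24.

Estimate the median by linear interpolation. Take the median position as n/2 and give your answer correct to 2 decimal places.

84.28

Cumulative frequencies: 15, 31, 44, 69, 96, 120
n = 120; position = n/2 = 60.
This falls in the class 83 ≤ l < 85: L = 83, F = 44, f = 25, h = 2.
Median ≈ 83 + ((60 − 44) / 25) × 2 = 84.2800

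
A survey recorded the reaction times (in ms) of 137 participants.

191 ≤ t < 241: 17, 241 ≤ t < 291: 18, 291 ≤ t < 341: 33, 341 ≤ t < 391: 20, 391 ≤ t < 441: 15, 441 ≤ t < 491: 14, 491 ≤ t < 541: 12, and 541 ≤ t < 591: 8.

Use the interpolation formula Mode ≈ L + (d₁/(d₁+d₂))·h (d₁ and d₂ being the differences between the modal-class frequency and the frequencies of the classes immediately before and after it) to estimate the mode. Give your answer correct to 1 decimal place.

Modal class: 291 ≤ t < 341 (highest frequency 33).
d₁ = 33 − 18 = 15, d₂ = 33 − 20 = 13
Mode ≈ 291 + (15/(15+13)) × 50 = 291 + 26.7857 = 317.7857

317.8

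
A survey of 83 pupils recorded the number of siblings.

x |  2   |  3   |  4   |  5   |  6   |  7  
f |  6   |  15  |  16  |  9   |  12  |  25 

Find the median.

Cumulative frequencies: 6, 21, 37, 46, 58, 83
n = 83, so the median is the value in position (n+1)/2 = 42.
Position 42 falls at value 5.

5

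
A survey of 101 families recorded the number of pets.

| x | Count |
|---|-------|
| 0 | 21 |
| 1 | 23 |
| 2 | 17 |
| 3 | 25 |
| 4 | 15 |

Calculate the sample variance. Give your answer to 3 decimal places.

1.910

Values: 0, 1, 2, 3, 4
n = 101, Σfx = 192, mean = 1.9010
Σfx² = 556
Σf(x − x̄)² = Σfx² − (Σfx)²/n = 556 − 192²/101 = 191.0099
Sample variance = 191.0099 / 100 = 1.9101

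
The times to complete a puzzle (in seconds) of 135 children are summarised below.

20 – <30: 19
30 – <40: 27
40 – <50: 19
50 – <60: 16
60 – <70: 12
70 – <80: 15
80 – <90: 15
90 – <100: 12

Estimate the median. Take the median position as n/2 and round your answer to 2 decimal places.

Cumulative frequencies: 19, 46, 65, 81, 93, 108, 123, 135
n = 135; position = n/2 = 67.5.
This falls in the class 50 – <60: L = 50, F = 65, f = 16, h = 10.
Median ≈ 50 + ((67.5 − 65) / 16) × 10 = 51.5625

51.56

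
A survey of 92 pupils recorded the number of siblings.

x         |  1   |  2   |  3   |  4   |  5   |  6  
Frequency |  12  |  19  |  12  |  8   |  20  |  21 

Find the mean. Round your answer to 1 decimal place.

Values: 1, 2, 3, 4, 5, 6
Σfx = 12×1 + 19×2 + 12×3 + 8×4 + 20×5 + 21×6 = 344
n = Σf = 92
Mean = 344 / 92 = 3.7391

3.7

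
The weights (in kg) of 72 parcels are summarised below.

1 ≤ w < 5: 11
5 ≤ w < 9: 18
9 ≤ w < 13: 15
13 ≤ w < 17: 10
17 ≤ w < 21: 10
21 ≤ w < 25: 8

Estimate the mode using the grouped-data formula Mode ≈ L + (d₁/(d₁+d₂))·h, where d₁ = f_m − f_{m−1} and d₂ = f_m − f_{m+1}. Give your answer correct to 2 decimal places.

7.80

Modal class: 5 ≤ w < 9 (highest frequency 18).
d₁ = 18 − 11 = 7, d₂ = 18 − 15 = 3
Mode ≈ 5 + (7/(7+3)) × 4 = 5 + 2.8000 = 7.8000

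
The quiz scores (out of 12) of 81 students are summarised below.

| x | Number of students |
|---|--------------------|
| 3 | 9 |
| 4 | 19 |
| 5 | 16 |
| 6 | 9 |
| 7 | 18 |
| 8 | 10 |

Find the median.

5

Cumulative frequencies: 9, 28, 44, 53, 71, 81
n = 81, so the median is the value in position (n+1)/2 = 41.
Position 41 falls at value 5.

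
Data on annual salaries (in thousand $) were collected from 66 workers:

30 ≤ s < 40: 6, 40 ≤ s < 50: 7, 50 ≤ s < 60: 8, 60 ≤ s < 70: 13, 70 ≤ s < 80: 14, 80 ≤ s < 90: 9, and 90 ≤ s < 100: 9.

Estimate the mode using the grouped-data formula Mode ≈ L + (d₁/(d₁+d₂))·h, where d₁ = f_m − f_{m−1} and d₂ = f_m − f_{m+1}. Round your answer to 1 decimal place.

71.7

Modal class: 70 ≤ s < 80 (highest frequency 14).
d₁ = 14 − 13 = 1, d₂ = 14 − 9 = 5
Mode ≈ 70 + (1/(1+5)) × 10 = 70 + 1.6667 = 71.6667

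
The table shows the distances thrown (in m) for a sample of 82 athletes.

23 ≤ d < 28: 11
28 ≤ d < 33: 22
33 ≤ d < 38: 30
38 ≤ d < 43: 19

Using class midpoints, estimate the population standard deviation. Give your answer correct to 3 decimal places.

Midpoints: 25.5, 30.5, 35.5, 40.5
n = 82, Σfm = 2786, mean = 33.9756
Σfm² = 96590.5
Σf(m − x̄)² = Σfm² − (Σfm)²/n = 96590.5 − 2786²/82 = 1934.4512
Population variance = 1934.4512 / 82 = 23.5909
Standard deviation = √23.5909 = 4.8570

4.857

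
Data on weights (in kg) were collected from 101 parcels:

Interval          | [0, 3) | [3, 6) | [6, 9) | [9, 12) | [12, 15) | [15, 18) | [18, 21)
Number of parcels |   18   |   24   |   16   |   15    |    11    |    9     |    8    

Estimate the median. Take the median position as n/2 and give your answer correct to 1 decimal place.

7.6

Cumulative frequencies: 18, 42, 58, 73, 84, 93, 101
n = 101; position = n/2 = 50.5.
This falls in the class [6, 9): L = 6, F = 42, f = 16, h = 3.
Median ≈ 6 + ((50.5 − 42) / 16) × 3 = 7.5938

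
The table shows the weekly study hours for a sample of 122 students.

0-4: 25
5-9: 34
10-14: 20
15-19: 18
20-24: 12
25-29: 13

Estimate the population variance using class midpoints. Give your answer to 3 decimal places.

Midpoints: 2, 7, 12, 17, 22, 27
n = 122, Σfm = 1449, mean = 11.8770
Σfm² = 25133
Σf(m − x̄)² = Σfm² − (Σfm)²/n = 25133 − 1449²/122 = 7923.1557
Population variance = 7923.1557 / 122 = 64.9439

64.944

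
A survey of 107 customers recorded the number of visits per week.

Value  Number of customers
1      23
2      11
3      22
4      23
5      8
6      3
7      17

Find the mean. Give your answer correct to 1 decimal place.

Values: 1, 2, 3, 4, 5, 6, 7
Σfx = 23×1 + 11×2 + 22×3 + 23×4 + 8×5 + 3×6 + 17×7 = 380
n = Σf = 107
Mean = 380 / 107 = 3.5514

3.6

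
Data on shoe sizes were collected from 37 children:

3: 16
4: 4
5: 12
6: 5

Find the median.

4

Cumulative frequencies: 16, 20, 32, 37
n = 37, so the median is the value in position (n+1)/2 = 19.
Position 19 falls at value 4.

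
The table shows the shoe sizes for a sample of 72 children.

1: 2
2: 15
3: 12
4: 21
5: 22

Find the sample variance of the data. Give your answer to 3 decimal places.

Values: 1, 2, 3, 4, 5
n = 72, Σfx = 262, mean = 3.6389
Σfx² = 1056
Σf(x − x̄)² = Σfx² − (Σfx)²/n = 1056 − 262²/72 = 102.6111
Sample variance = 102.6111 / 71 = 1.4452

1.445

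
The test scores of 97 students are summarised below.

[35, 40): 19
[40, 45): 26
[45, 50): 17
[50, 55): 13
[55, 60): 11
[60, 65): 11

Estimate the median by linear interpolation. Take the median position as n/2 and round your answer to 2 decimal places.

Cumulative frequencies: 19, 45, 62, 75, 86, 97
n = 97; position = n/2 = 48.5.
This falls in the class [45, 50): L = 45, F = 45, f = 17, h = 5.
Median ≈ 45 + ((48.5 − 45) / 17) × 5 = 46.0294

46.03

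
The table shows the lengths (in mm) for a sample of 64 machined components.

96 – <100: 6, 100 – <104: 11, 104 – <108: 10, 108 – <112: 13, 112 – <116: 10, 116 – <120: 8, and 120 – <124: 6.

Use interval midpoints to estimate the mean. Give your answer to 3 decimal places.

109.625

Midpoints: 98, 102, 106, 110, 114, 118, 122
Σfm = 6×98 + 11×102 + 10×106 + 13×110 + 10×114 + 8×118 + 6×122 = 7016
n = Σf = 64
Mean = 7016 / 64 = 109.6250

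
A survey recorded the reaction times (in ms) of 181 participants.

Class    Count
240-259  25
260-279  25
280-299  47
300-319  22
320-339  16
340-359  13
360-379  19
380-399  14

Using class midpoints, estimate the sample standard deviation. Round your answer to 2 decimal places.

43.03

Midpoints: 249.5, 269.5, 289.5, 309.5, 329.5, 349.5, 369.5, 389.5
n = 181, Σfm = 55679.5, mean = 307.6215
Σfm² = 17461575.25
Σf(m − x̄)² = Σfm² − (Σfm)²/n = 17461575.25 − 55679.5²/181 = 333361.3260
Sample variance = 333361.3260 / 180 = 1852.0074
Standard deviation = √1852.0074 = 43.0350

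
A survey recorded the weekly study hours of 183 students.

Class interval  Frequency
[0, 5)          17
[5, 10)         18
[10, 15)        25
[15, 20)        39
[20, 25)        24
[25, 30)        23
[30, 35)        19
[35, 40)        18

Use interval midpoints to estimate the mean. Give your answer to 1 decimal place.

19.9

Midpoints: 2.5, 7.5, 12.5, 17.5, 22.5, 27.5, 32.5, 37.5
Σfm = 17×2.5 + 18×7.5 + 25×12.5 + 39×17.5 + 24×22.5 + 23×27.5 + 19×32.5 + 18×37.5 = 3637.5
n = Σf = 183
Mean = 3637.5 / 183 = 19.8770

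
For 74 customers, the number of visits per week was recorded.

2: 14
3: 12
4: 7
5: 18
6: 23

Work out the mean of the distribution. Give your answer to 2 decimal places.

4.32

Values: 2, 3, 4, 5, 6
Σfx = 14×2 + 12×3 + 7×4 + 18×5 + 23×6 = 320
n = Σf = 74
Mean = 320 / 74 = 4.3243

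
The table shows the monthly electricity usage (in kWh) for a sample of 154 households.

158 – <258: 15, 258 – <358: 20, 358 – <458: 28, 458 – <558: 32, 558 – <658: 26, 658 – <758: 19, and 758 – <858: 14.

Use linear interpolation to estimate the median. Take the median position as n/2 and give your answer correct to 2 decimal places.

501.75

Cumulative frequencies: 15, 35, 63, 95, 121, 140, 154
n = 154; position = n/2 = 77.
This falls in the class 458 – <558: L = 458, F = 63, f = 32, h = 100.
Median ≈ 458 + ((77 − 63) / 32) × 100 = 501.7500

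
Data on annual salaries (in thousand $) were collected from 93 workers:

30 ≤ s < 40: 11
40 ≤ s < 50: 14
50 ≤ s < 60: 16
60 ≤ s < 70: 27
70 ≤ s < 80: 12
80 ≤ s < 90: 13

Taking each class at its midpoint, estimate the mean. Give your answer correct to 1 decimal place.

Midpoints: 35, 45, 55, 65, 75, 85
Σfm = 11×35 + 14×45 + 16×55 + 27×65 + 12×75 + 13×85 = 5655
n = Σf = 93
Mean = 5655 / 93 = 60.8065

60.8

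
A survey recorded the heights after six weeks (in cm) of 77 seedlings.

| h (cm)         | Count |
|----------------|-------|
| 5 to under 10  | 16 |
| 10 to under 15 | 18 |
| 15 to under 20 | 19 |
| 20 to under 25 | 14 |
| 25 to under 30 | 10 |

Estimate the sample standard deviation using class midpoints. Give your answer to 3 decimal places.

6.606

Midpoints: 7.5, 12.5, 17.5, 22.5, 27.5
n = 77, Σfm = 1267.5, mean = 16.4610
Σfm² = 24181.25
Σf(m − x̄)² = Σfm² − (Σfm)²/n = 24181.25 − 1267.5²/77 = 3316.8831
Sample variance = 3316.8831 / 76 = 43.6432
Standard deviation = √43.6432 = 6.6063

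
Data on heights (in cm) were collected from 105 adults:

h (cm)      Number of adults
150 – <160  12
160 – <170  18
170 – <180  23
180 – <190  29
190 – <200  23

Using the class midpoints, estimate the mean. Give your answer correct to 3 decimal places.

Midpoints: 155, 165, 175, 185, 195
Σfm = 12×155 + 18×165 + 23×175 + 29×185 + 23×195 = 18705
n = Σf = 105
Mean = 18705 / 105 = 178.1429

178.143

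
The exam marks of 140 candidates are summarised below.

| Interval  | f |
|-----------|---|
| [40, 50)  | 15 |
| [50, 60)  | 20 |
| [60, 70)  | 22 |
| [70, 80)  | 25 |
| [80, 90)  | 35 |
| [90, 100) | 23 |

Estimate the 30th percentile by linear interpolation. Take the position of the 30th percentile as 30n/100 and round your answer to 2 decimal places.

Cumulative frequencies: 15, 35, 57, 82, 117, 140
n = 140; position = 30n/100 = 42.
This falls in the class [60, 70): L = 60, F = 35, f = 22, h = 10.
30th percentile ≈ 60 + ((42 − 35) / 22) × 10 = 63.1818

63.18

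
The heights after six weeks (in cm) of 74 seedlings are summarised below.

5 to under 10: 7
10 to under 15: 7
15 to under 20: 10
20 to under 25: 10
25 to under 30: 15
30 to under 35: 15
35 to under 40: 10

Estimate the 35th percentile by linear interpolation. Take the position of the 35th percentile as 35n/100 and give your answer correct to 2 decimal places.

Cumulative frequencies: 7, 14, 24, 34, 49, 64, 74
n = 74; position = 35n/100 = 25.9.
This falls in the class 20 to under 25: L = 20, F = 24, f = 10, h = 5.
35th percentile ≈ 20 + ((25.9 − 24) / 10) × 5 = 20.9500

20.95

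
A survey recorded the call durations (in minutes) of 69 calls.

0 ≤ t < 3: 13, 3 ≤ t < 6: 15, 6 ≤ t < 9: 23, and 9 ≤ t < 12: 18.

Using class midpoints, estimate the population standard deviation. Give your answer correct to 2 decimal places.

3.18

Midpoints: 1.5, 4.5, 7.5, 10.5
n = 69, Σfm = 448.5, mean = 6.5000
Σfm² = 3611.25
Σf(m − x̄)² = Σfm² − (Σfm)²/n = 3611.25 − 448.5²/69 = 696.0000
Population variance = 696.0000 / 69 = 10.0870
Standard deviation = √10.0870 = 3.1760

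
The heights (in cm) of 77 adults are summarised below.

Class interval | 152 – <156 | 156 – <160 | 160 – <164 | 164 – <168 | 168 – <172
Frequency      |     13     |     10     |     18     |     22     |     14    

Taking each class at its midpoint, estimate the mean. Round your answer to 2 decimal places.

Midpoints: 154, 158, 162, 166, 170
Σfm = 13×154 + 10×158 + 18×162 + 22×166 + 14×170 = 12530
n = Σf = 77
Mean = 12530 / 77 = 162.7273

162.73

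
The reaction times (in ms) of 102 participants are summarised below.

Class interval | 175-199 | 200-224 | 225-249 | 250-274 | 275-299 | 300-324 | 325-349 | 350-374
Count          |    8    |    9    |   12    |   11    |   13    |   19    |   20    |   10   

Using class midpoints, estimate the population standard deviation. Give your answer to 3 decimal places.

Midpoints: 187, 212, 237, 262, 287, 312, 337, 362
n = 102, Σfm = 29149, mean = 285.7745
Σfm² = 8615513
Σf(m − x̄)² = Σfm² − (Σfm)²/n = 8615513 − 29149²/102 = 285471.8137
Population variance = 285471.8137 / 102 = 2798.7433
Standard deviation = √2798.7433 = 52.9031

52.903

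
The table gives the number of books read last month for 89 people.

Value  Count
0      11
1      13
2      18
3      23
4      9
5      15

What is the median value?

3

Cumulative frequencies: 11, 24, 42, 65, 74, 89
n = 89, so the median is the value in position (n+1)/2 = 45.
Position 45 falls at value 3.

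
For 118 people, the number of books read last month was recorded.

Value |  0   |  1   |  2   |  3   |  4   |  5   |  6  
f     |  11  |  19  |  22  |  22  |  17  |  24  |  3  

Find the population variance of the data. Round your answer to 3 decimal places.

2.830

Values: 0, 1, 2, 3, 4, 5, 6
n = 118, Σfx = 335, mean = 2.8390
Σfx² = 1285
Σf(x − x̄)² = Σfx² − (Σfx)²/n = 1285 − 335²/118 = 333.9407
Population variance = 333.9407 / 118 = 2.8300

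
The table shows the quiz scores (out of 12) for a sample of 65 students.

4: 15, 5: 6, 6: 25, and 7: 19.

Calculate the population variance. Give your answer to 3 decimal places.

Values: 4, 5, 6, 7
n = 65, Σfx = 373, mean = 5.7385
Σfx² = 2221
Σf(x − x̄)² = Σfx² − (Σfx)²/n = 2221 − 373²/65 = 80.5538
Population variance = 80.5538 / 65 = 1.2393

1.239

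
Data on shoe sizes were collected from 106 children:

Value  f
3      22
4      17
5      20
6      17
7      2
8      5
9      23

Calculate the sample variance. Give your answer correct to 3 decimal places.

4.768

Values: 3, 4, 5, 6, 7, 8, 9
n = 106, Σfx = 597, mean = 5.6321
Σfx² = 3863
Σf(x − x̄)² = Σfx² − (Σfx)²/n = 3863 − 597²/106 = 500.6509
Sample variance = 500.6509 / 105 = 4.7681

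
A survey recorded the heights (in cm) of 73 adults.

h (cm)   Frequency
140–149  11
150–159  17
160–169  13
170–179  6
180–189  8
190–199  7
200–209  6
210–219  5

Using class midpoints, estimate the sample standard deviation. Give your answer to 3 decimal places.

Midpoints: 144.5, 154.5, 164.5, 174.5, 184.5, 194.5, 204.5, 214.5
n = 73, Σfm = 12538.5, mean = 171.7603
Σfm² = 2188068.25
Σf(m − x̄)² = Σfm² − (Σfm)²/n = 2188068.25 − 12538.5²/73 = 34452.0548
Sample variance = 34452.0548 / 72 = 478.5008
Standard deviation = √478.5008 = 21.8747

21.875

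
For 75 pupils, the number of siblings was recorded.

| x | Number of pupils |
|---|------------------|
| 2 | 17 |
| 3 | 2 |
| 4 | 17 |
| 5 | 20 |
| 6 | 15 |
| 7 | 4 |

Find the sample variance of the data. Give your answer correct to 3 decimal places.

Values: 2, 3, 4, 5, 6, 7
n = 75, Σfx = 326, mean = 4.3467
Σfx² = 1594
Σf(x − x̄)² = Σfx² − (Σfx)²/n = 1594 − 326²/75 = 176.9867
Sample variance = 176.9867 / 74 = 2.3917

2.392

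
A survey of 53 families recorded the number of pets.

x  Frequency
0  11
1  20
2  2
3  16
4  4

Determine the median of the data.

1

Cumulative frequencies: 11, 31, 33, 49, 53
n = 53, so the median is the value in position (n+1)/2 = 27.
Position 27 falls at value 1.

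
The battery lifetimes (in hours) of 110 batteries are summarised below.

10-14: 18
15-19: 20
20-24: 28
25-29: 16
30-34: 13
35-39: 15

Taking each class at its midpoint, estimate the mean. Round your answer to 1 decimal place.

23.4

Midpoints: 12, 17, 22, 27, 32, 37
Σfm = 18×12 + 20×17 + 28×22 + 16×27 + 13×32 + 15×37 = 2575
n = Σf = 110
Mean = 2575 / 110 = 23.4091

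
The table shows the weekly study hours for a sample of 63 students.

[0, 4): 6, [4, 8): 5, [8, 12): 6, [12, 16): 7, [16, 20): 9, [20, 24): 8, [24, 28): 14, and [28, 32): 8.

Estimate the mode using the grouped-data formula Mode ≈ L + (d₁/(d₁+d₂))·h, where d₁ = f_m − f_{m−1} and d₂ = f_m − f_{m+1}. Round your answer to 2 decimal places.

Modal class: [24, 28) (highest frequency 14).
d₁ = 14 − 8 = 6, d₂ = 14 − 8 = 6
Mode ≈ 24 + (6/(6+6)) × 4 = 24 + 2.0000 = 26.0000

26.00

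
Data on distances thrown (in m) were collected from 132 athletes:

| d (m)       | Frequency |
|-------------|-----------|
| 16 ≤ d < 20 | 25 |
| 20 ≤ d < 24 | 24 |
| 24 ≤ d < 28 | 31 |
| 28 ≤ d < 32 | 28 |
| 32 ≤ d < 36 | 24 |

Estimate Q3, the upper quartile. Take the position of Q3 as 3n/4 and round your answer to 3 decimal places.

Cumulative frequencies: 25, 49, 80, 108, 132
n = 132; position = 3n/4 = 99.
This falls in the class 28 ≤ d < 32: L = 28, F = 80, f = 28, h = 4.
Upper quartile ≈ 28 + ((99 − 80) / 28) × 4 = 30.7143

30.714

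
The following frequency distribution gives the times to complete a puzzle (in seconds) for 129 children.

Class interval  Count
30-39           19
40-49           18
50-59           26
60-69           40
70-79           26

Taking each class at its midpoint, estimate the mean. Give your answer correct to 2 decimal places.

Midpoints: 34.5, 44.5, 54.5, 64.5, 74.5
Σfm = 19×34.5 + 18×44.5 + 26×54.5 + 40×64.5 + 26×74.5 = 7390.5
n = Σf = 129
Mean = 7390.5 / 129 = 57.2907

57.29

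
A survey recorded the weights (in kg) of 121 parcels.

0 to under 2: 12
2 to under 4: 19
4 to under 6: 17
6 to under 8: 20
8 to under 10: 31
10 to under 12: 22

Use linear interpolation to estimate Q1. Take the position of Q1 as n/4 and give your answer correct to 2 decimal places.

3.92

Cumulative frequencies: 12, 31, 48, 68, 99, 121
n = 121; position = n/4 = 30.25.
This falls in the class 2 to under 4: L = 2, F = 12, f = 19, h = 2.
Lower quartile ≈ 2 + ((30.25 − 12) / 19) × 2 = 3.9211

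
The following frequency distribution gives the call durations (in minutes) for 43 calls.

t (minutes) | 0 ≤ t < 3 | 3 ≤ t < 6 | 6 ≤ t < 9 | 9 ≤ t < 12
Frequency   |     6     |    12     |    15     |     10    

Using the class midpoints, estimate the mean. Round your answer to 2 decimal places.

6.52

Midpoints: 1.5, 4.5, 7.5, 10.5
Σfm = 6×1.5 + 12×4.5 + 15×7.5 + 10×10.5 = 280.5
n = Σf = 43
Mean = 280.5 / 43 = 6.5233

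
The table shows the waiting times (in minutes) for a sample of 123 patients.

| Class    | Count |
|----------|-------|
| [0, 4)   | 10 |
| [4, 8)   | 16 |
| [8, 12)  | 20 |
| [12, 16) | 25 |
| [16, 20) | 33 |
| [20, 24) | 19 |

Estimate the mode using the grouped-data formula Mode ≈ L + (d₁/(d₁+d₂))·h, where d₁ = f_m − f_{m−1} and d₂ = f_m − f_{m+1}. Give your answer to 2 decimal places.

Modal class: [16, 20) (highest frequency 33).
d₁ = 33 − 25 = 8, d₂ = 33 − 19 = 14
Mode ≈ 16 + (8/(8+14)) × 4 = 16 + 1.4545 = 17.4545

17.45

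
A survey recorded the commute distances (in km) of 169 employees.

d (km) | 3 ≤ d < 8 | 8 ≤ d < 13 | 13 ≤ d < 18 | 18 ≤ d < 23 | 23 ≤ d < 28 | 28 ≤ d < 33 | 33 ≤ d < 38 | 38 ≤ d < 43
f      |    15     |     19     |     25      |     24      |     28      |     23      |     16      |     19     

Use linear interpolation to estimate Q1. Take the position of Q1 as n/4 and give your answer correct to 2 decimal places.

14.65

Cumulative frequencies: 15, 34, 59, 83, 111, 134, 150, 169
n = 169; position = n/4 = 42.25.
This falls in the class 13 ≤ d < 18: L = 13, F = 34, f = 25, h = 5.
Lower quartile ≈ 13 + ((42.25 − 34) / 25) × 5 = 14.6500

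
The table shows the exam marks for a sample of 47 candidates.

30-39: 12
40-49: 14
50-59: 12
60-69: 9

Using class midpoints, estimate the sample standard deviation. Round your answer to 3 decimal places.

10.745

Midpoints: 34.5, 44.5, 54.5, 64.5
n = 47, Σfm = 2271.5, mean = 48.3298
Σfm² = 115091.75
Σf(m − x̄)² = Σfm² − (Σfm)²/n = 115091.75 − 2271.5²/47 = 5310.6383
Sample variance = 5310.6383 / 46 = 115.4487
Standard deviation = √115.4487 = 10.7447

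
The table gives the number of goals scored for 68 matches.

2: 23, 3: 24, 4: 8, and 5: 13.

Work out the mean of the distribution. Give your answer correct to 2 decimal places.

Values: 2, 3, 4, 5
Σfx = 23×2 + 24×3 + 8×4 + 13×5 = 215
n = Σf = 68
Mean = 215 / 68 = 3.1618

3.16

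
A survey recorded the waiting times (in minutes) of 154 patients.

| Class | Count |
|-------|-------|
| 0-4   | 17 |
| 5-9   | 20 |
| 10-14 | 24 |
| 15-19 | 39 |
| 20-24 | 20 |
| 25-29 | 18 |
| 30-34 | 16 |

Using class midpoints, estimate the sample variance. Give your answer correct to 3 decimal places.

80.427

Midpoints: 2, 7, 12, 17, 22, 27, 32
n = 154, Σfm = 2563, mean = 16.6429
Σfm² = 54961
Σf(m − x̄)² = Σfm² − (Σfm)²/n = 54961 − 2563²/154 = 12305.3571
Sample variance = 12305.3571 / 153 = 80.4272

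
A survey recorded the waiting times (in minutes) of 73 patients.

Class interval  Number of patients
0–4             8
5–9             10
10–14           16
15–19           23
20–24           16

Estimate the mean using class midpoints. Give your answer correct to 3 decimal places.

Midpoints: 2, 7, 12, 17, 22
Σfm = 8×2 + 10×7 + 16×12 + 23×17 + 16×22 = 1021
n = Σf = 73
Mean = 1021 / 73 = 13.9863

13.986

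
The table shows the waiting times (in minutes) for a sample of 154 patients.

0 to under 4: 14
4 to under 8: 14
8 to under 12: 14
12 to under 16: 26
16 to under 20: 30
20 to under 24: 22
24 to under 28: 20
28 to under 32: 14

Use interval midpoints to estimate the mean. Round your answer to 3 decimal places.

Midpoints: 2, 6, 10, 14, 18, 22, 26, 30
Σfm = 14×2 + 14×6 + 14×10 + 26×14 + 30×18 + 22×22 + 20×26 + 14×30 = 2580
n = Σf = 154
Mean = 2580 / 154 = 16.7532

16.753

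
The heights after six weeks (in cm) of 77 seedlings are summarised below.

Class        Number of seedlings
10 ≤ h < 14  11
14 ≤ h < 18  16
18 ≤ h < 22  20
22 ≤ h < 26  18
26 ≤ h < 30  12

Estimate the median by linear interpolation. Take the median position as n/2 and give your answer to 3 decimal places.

20.300

Cumulative frequencies: 11, 27, 47, 65, 77
n = 77; position = n/2 = 38.5.
This falls in the class 18 ≤ h < 22: L = 18, F = 27, f = 20, h = 4.
Median ≈ 18 + ((38.5 − 27) / 20) × 4 = 20.3000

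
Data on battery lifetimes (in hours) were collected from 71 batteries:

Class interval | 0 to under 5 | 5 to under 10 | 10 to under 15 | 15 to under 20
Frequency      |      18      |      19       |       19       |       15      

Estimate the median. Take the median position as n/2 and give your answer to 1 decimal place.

Cumulative frequencies: 18, 37, 56, 71
n = 71; position = n/2 = 35.5.
This falls in the class 5 to under 10: L = 5, F = 18, f = 19, h = 5.
Median ≈ 5 + ((35.5 − 18) / 19) × 5 = 9.6053

9.6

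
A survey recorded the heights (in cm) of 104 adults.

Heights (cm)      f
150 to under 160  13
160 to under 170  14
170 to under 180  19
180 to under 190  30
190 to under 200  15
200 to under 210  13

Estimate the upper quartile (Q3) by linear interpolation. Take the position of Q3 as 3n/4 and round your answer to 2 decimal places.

Cumulative frequencies: 13, 27, 46, 76, 91, 104
n = 104; position = 3n/4 = 78.
This falls in the class 190 to under 200: L = 190, F = 76, f = 15, h = 10.
Upper quartile ≈ 190 + ((78 − 76) / 15) × 10 = 191.3333

191.33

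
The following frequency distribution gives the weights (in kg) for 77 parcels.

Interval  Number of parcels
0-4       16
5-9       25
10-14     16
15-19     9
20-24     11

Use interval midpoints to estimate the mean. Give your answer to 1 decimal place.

10.3

Midpoints: 2, 7, 12, 17, 22
Σfm = 16×2 + 25×7 + 16×12 + 9×17 + 11×22 = 794
n = Σf = 77
Mean = 794 / 77 = 10.3117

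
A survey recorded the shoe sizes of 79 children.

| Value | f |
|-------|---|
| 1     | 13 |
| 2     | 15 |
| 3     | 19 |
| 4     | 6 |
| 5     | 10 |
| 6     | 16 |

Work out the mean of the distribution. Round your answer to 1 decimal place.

Values: 1, 2, 3, 4, 5, 6
Σfx = 13×1 + 15×2 + 19×3 + 6×4 + 10×5 + 16×6 = 270
n = Σf = 79
Mean = 270 / 79 = 3.4177

3.4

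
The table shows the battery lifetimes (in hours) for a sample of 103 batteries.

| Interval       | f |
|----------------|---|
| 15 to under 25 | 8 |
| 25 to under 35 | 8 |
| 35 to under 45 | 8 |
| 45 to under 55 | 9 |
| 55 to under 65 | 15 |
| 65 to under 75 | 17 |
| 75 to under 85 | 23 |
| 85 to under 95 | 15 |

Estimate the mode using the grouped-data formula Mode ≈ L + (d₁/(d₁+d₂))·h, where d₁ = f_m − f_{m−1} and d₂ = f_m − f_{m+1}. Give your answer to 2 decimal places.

Modal class: 75 to under 85 (highest frequency 23).
d₁ = 23 − 17 = 6, d₂ = 23 − 15 = 8
Mode ≈ 75 + (6/(6+8)) × 10 = 75 + 4.2857 = 79.2857

79.29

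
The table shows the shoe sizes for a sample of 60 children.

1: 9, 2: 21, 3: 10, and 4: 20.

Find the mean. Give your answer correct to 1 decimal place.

2.7

Values: 1, 2, 3, 4
Σfx = 9×1 + 21×2 + 10×3 + 20×4 = 161
n = Σf = 60
Mean = 161 / 60 = 2.6833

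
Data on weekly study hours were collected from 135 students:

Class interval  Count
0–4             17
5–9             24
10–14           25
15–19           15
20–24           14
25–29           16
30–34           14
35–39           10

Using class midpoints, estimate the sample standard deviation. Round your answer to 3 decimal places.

10.909

Midpoints: 2, 7, 12, 17, 22, 27, 32, 37
n = 135, Σfm = 2315, mean = 17.1481
Σfm² = 55645
Σf(m − x̄)² = Σfm² − (Σfm)²/n = 55645 − 2315²/135 = 15947.0370
Sample variance = 15947.0370 / 134 = 119.0077
Standard deviation = √119.0077 = 10.9091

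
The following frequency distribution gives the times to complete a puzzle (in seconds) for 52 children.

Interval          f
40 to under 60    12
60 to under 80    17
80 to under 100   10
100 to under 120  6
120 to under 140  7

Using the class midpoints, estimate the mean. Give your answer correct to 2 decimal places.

81.92

Midpoints: 50, 70, 90, 110, 130
Σfm = 12×50 + 17×70 + 10×90 + 6×110 + 7×130 = 4260
n = Σf = 52
Mean = 4260 / 52 = 81.9231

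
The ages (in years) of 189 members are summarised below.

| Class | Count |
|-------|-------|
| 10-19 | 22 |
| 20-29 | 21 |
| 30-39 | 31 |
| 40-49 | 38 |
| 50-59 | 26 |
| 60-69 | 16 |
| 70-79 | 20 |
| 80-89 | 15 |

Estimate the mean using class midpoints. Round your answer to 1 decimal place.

46.6

Midpoints: 14.5, 24.5, 34.5, 44.5, 54.5, 64.5, 74.5, 84.5
Σfm = 22×14.5 + 21×24.5 + 31×34.5 + 38×44.5 + 26×54.5 + 16×64.5 + 20×74.5 + 15×84.5 = 8800.5
n = Σf = 189
Mean = 8800.5 / 189 = 46.5635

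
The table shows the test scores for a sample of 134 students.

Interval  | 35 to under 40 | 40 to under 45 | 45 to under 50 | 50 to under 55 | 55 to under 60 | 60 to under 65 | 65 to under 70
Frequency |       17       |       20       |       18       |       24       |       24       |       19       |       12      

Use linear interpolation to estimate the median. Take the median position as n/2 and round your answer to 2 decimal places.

52.50

Cumulative frequencies: 17, 37, 55, 79, 103, 122, 134
n = 134; position = n/2 = 67.
This falls in the class 50 to under 55: L = 50, F = 55, f = 24, h = 5.
Median ≈ 50 + ((67 − 55) / 24) × 5 = 52.5000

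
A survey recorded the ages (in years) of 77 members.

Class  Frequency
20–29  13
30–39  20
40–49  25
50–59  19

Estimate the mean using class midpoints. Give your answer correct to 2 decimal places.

Midpoints: 24.5, 34.5, 44.5, 54.5
Σfm = 13×24.5 + 20×34.5 + 25×44.5 + 19×54.5 = 3156.5
n = Σf = 77
Mean = 3156.5 / 77 = 40.9935

40.99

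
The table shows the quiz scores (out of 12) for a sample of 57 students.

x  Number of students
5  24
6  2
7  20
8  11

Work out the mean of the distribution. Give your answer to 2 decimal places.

6.32

Values: 5, 6, 7, 8
Σfx = 24×5 + 2×6 + 20×7 + 11×8 = 360
n = Σf = 57
Mean = 360 / 57 = 6.3158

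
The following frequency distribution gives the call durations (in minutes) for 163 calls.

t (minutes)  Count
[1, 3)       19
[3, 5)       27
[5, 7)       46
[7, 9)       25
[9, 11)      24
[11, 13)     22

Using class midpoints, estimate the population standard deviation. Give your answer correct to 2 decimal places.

Midpoints: 2, 4, 6, 8, 10, 12
n = 163, Σfm = 1126, mean = 6.9080
Σfm² = 9332
Σf(m − x̄)² = Σfm² − (Σfm)²/n = 9332 − 1126²/163 = 1553.6196
Population variance = 1553.6196 / 163 = 9.5314
Standard deviation = √9.5314 = 3.0873

3.09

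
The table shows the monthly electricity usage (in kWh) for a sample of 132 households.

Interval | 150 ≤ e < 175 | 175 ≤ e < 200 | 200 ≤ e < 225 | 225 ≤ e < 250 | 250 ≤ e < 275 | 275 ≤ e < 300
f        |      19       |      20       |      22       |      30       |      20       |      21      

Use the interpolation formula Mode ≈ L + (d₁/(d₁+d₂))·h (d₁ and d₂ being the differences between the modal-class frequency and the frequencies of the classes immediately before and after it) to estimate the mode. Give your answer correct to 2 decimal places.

236.11

Modal class: 225 ≤ e < 250 (highest frequency 30).
d₁ = 30 − 22 = 8, d₂ = 30 − 20 = 10
Mode ≈ 225 + (8/(8+10)) × 25 = 225 + 11.1111 = 236.1111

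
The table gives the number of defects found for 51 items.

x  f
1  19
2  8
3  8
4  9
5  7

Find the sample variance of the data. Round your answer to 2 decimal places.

Values: 1, 2, 3, 4, 5
n = 51, Σfx = 130, mean = 2.5490
Σfx² = 442
Σf(x − x̄)² = Σfx² − (Σfx)²/n = 442 − 130²/51 = 110.6275
Sample variance = 110.6275 / 50 = 2.2125

2.21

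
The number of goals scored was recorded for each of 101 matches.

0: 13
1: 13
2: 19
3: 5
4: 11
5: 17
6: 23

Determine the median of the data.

4

Cumulative frequencies: 13, 26, 45, 50, 61, 78, 101
n = 101, so the median is the value in position (n+1)/2 = 51.
Position 51 falls at value 4.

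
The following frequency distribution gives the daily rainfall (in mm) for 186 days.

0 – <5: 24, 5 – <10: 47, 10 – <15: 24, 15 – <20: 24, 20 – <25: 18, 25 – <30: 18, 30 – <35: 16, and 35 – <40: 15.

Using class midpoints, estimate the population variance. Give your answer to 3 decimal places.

120.670

Midpoints: 2.5, 7.5, 12.5, 17.5, 22.5, 27.5, 32.5, 37.5
n = 186, Σfm = 3115, mean = 16.7473
Σfm² = 74612.5
Σf(m − x̄)² = Σfm² − (Σfm)²/n = 74612.5 − 3115²/186 = 22444.6237
Population variance = 22444.6237 / 186 = 120.6700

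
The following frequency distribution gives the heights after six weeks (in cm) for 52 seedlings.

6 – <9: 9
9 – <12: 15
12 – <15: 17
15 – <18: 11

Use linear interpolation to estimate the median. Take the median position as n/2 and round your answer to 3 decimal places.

Cumulative frequencies: 9, 24, 41, 52
n = 52; position = n/2 = 26.
This falls in the class 12 – <15: L = 12, F = 24, f = 17, h = 3.
Median ≈ 12 + ((26 − 24) / 17) × 3 = 12.3529

12.353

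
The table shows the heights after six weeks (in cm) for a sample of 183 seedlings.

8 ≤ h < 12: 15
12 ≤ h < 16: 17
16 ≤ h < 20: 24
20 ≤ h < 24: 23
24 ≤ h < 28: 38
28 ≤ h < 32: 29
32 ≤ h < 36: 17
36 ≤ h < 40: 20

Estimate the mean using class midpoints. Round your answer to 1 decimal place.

24.7

Midpoints: 10, 14, 18, 22, 26, 30, 34, 38
Σfm = 15×10 + 17×14 + 24×18 + 23×22 + 38×26 + 29×30 + 17×34 + 20×38 = 4522
n = Σf = 183
Mean = 4522 / 183 = 24.7104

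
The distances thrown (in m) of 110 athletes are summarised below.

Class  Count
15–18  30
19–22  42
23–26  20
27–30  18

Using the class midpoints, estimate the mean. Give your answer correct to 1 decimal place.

Midpoints: 16.5, 20.5, 24.5, 28.5
Σfm = 30×16.5 + 42×20.5 + 20×24.5 + 18×28.5 = 2359
n = Σf = 110
Mean = 2359 / 110 = 21.4455

21.4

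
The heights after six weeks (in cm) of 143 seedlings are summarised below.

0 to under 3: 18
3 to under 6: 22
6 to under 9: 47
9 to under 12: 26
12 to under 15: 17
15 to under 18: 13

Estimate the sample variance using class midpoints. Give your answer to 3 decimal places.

18.586

Midpoints: 1.5, 4.5, 7.5, 10.5, 13.5, 16.5
n = 143, Σfm = 1195.5, mean = 8.3601
Σfm² = 12633.75
Σf(m − x̄)² = Σfm² − (Σfm)²/n = 12633.75 − 1195.5²/143 = 2639.2028
Sample variance = 2639.2028 / 142 = 18.5859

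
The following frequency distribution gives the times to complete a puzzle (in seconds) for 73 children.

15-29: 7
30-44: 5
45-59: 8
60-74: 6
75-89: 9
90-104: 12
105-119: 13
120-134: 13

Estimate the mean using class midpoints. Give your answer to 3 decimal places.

84.466

Midpoints: 22, 37, 52, 67, 82, 97, 112, 127
Σfm = 7×22 + 5×37 + 8×52 + 6×67 + 9×82 + 12×97 + 13×112 + 13×127 = 6166
n = Σf = 73
Mean = 6166 / 73 = 84.4658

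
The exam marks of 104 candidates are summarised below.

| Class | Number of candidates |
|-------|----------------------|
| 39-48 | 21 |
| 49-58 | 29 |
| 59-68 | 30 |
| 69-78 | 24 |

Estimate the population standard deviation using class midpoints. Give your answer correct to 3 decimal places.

Midpoints: 43.5, 53.5, 63.5, 73.5
n = 104, Σfm = 6134, mean = 58.9808
Σfm² = 373364
Σf(m − x̄)² = Σfm² − (Σfm)²/n = 373364 − 6134²/104 = 11575.9615
Population variance = 11575.9615 / 104 = 111.3073
Standard deviation = √111.3073 = 10.5502

10.550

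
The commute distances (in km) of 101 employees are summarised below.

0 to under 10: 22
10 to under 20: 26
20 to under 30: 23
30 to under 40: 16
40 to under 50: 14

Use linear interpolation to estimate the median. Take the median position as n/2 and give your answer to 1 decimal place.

21.1

Cumulative frequencies: 22, 48, 71, 87, 101
n = 101; position = n/2 = 50.5.
This falls in the class 20 to under 30: L = 20, F = 48, f = 23, h = 10.
Median ≈ 20 + ((50.5 − 48) / 23) × 10 = 21.0870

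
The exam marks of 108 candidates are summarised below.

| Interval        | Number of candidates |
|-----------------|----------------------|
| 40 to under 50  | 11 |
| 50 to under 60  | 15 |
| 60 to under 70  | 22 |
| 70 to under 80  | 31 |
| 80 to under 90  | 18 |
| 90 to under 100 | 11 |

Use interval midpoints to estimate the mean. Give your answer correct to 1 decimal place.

70.8

Midpoints: 45, 55, 65, 75, 85, 95
Σfm = 11×45 + 15×55 + 22×65 + 31×75 + 18×85 + 11×95 = 7650
n = Σf = 108
Mean = 7650 / 108 = 70.8333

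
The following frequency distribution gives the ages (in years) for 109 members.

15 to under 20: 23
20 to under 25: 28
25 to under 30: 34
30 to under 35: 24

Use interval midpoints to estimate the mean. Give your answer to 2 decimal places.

25.21

Midpoints: 17.5, 22.5, 27.5, 32.5
Σfm = 23×17.5 + 28×22.5 + 34×27.5 + 24×32.5 = 2747.5
n = Σf = 109
Mean = 2747.5 / 109 = 25.2064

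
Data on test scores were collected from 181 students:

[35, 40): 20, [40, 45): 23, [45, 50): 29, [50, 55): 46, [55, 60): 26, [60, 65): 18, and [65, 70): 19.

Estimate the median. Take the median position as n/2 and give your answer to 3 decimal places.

52.011

Cumulative frequencies: 20, 43, 72, 118, 144, 162, 181
n = 181; position = n/2 = 90.5.
This falls in the class [50, 55): L = 50, F = 72, f = 46, h = 5.
Median ≈ 50 + ((90.5 − 72) / 46) × 5 = 52.0109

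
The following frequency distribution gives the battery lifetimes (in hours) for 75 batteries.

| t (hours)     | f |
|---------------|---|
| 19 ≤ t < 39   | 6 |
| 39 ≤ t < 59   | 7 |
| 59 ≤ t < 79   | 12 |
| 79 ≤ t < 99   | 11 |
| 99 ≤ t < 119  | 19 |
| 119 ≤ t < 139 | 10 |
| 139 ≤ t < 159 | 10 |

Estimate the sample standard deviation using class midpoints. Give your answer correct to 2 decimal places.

35.62

Midpoints: 29, 49, 69, 89, 109, 129, 149
n = 75, Σfm = 7175, mean = 95.6667
Σfm² = 780275
Σf(m − x̄)² = Σfm² − (Σfm)²/n = 780275 − 7175²/75 = 93866.6667
Sample variance = 93866.6667 / 74 = 1268.4685
Standard deviation = √1268.4685 = 35.6156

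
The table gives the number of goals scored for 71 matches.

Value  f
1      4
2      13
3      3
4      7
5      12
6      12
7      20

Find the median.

Cumulative frequencies: 4, 17, 20, 27, 39, 51, 71
n = 71, so the median is the value in position (n+1)/2 = 36.
Position 36 falls at value 5.

5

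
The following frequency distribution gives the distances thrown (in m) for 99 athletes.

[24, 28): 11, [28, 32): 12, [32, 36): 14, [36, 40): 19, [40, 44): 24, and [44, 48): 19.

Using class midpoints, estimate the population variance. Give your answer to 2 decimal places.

Midpoints: 26, 30, 34, 38, 42, 46
n = 99, Σfm = 3726, mean = 37.6364
Σfm² = 144396
Σf(m − x̄)² = Σfm² − (Σfm)²/n = 144396 − 3726²/99 = 4162.9091
Population variance = 4162.9091 / 99 = 42.0496

42.05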